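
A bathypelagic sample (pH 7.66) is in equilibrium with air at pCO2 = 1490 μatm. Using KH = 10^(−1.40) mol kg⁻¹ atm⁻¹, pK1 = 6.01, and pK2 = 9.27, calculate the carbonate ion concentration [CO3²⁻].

[CO3²⁻] = 0.0650 mmol/kg

[CO2*] = KH · pCO2 = 10^(−1.40) × 1490×10^-6 = 5.932×10^-5 mol/kg
α₀ = 1/(1 + K1/[H⁺] + K1K2/[H⁺]²) = 1/(1 + 10^+1.65 + 10^+0.04) = 0.02138
DIC = [CO2*]/α₀ = 5.932×10^-5 / 0.02138 = 2.774 mmol/kg
[CO3²⁻] = α₂·DIC; α₂ = 0.02345, so [CO3²⁻] = 0.02345 × 2.774 = 0.0650 mmol/kg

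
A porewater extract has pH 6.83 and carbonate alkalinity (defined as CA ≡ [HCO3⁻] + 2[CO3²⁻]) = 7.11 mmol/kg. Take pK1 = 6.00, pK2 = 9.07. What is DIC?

CA = [HCO3⁻] + 2[CO3²⁻] = (α₁ + 2α₂)·DIC
At pH 6.83: [H⁺]/K1 = 10^-0.83 = 0.14791, K2/[H⁺] = 10^-2.24 = 0.0057544
α₁ = 1/(1 + 0.14791 + 0.0057544) = 1/1.1537 = 0.8668; α₂ = α₁·K2/[H⁺] = 0.004988
α₁ + 2α₂ = 0.8768
DIC = CA / (α₁ + 2α₂) = 7.11 / 0.8768 = 8.11 mmol/kg

DIC = 8.11 mmol/kg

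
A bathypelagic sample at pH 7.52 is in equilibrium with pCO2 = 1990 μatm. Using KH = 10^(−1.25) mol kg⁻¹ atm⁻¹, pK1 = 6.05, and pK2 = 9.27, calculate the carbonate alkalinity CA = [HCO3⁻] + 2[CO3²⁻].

[CO2*] = KH · pCO2 = 10^(−1.25) × 1990×10^-6 = 1.119×10^-4 mol/kg
α₀ = 1/(1 + K1/[H⁺] + K1K2/[H⁺]²) = 1/(1 + 10^+1.47 + 10^-0.28) = 0.03222
DIC = [CO2*]/α₀ = 1.119×10^-4 / 0.03222 = 3.473 mmol/kg
CA = (α₁ + 2α₂)·DIC = (0.9509 + 2×0.01691) × 3.473 = 3.42 mmol/kg

CA = 3.42 mmol/kg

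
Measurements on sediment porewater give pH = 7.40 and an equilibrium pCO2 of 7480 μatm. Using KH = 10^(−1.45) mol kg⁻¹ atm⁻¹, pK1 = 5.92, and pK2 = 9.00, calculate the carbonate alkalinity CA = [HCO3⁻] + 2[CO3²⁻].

[CO2*] = KH · pCO2 = 10^(−1.45) × 7480×10^-6 = 2.654×10^-4 mol/kg
α₀ = 1/(1 + K1/[H⁺] + K1K2/[H⁺]²) = 1/(1 + 10^+1.48 + 10^-0.12) = 0.03129
DIC = [CO2*]/α₀ = 2.654×10^-4 / 0.03129 = 8.482 mmol/kg
CA = (α₁ + 2α₂)·DIC = (0.9450 + 2×0.02374) × 8.482 = 8.42 mmol/kg

CA = 8.42 mmol/kg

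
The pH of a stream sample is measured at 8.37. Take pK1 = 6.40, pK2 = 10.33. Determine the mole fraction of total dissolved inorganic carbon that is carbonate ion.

α₂ = 0.0107

α₂ = 1 / (1 + [H⁺]/K2 + [H⁺]²/(K1K2)) = 1 / (1 + 10^+1.96 + 10^-0.01)
   = 1 / (1 + 91.201 + 0.97724) = 1/93.178 = 0.01073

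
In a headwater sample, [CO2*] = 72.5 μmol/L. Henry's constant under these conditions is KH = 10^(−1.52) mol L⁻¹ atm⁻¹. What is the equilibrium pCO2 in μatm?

pCO2 = 2400 μatm

KH = 10^(−1.52) = 3.020×10^-2 mol L⁻¹ atm⁻¹
pCO2 = [CO2*]/KH = 72.5×10^-6 / 3.020×10^-2 = 2.40×10^-3 atm = 2400 μatm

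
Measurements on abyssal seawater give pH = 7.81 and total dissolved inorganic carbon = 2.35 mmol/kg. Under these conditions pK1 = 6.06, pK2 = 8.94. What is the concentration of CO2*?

α₀ = 1 / (1 + K1/[H⁺] + K1K2/[H⁺]²) = 1 / (1 + 10^+1.75 + 10^+0.62)
   = 1 / (1 + 56.234 + 4.1687) = 1/61.403 = 0.01629
[CO2*] = α₀ × DIC = 0.01629 × 2.35 = 0.0383 mmol/kg

[CO2*] = 0.0383 mmol/kg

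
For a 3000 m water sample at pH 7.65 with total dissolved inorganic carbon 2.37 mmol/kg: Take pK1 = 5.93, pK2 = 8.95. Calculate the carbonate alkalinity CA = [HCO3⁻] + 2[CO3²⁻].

CA = 2.44 mmol/kg

CA = [HCO3⁻] + 2[CO3²⁻] = (α₁ + 2α₂)·DIC
At pH 7.65: [H⁺]/K1 = 10^-1.72 = 0.019055, K2/[H⁺] = 10^-1.30 = 0.050119
α₁ = 1/(1 + 0.019055 + 0.050119) = 1/1.0692 = 0.9353; α₂ = α₁·K2/[H⁺] = 0.04688
α₁ + 2α₂ = 1.0291
CA = 1.0291 × 2.37 = 2.44 mmol/kg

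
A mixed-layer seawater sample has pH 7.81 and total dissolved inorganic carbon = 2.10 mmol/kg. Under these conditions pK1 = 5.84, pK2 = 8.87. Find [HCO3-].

α₁ = 1 / (1 + [H⁺]/K1 + K2/[H⁺]) = 1 / (1 + 10^-1.97 + 10^-1.06)
   = 1 / (1 + 0.010715 + 0.087096) = 1/1.0978 = 0.9109
[HCO3⁻] = α₁ × DIC = 0.9109 × 2.10 = 1.91 mmol/kg

[HCO3⁻] = 1.91 mmol/kg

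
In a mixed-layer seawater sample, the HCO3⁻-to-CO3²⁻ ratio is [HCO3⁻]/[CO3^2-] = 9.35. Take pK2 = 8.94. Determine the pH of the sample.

From K2 = [H⁺][CO3^2-]/[HCO3⁻]:  pH = pK2 − log₁₀([HCO3⁻]/[CO3^2-])
log₁₀(9.35) = +0.971
pH = 8.94 − (+0.971) = 7.97

pH = 7.97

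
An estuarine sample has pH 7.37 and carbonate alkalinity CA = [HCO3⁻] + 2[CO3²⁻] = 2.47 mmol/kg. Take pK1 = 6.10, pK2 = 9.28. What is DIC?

CA = [HCO3⁻] + 2[CO3²⁻] = (α₁ + 2α₂)·DIC
At pH 7.37: [H⁺]/K1 = 10^-1.27 = 0.053703, K2/[H⁺] = 10^-1.91 = 0.012303
α₁ = 1/(1 + 0.053703 + 0.012303) = 1/1.0660 = 0.9381; α₂ = α₁·K2/[H⁺] = 0.01154
α₁ + 2α₂ = 0.9612
DIC = CA / (α₁ + 2α₂) = 2.47 / 0.9612 = 2.57 mmol/kg

DIC = 2.57 mmol/kg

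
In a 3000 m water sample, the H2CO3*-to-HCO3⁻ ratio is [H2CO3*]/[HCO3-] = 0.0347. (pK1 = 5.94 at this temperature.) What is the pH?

pH = 7.40

From K1 = [H⁺][HCO3-]/[H2CO3*]:  pH = pK1 − log₁₀([H2CO3*]/[HCO3-])
log₁₀(0.0347) = -1.460
pH = 5.94 − (-1.460) = 7.40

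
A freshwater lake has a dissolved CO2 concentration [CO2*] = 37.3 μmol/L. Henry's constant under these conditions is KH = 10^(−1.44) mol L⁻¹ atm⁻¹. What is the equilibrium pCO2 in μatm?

KH = 10^(−1.44) = 3.631×10^-2 mol L⁻¹ atm⁻¹
pCO2 = [CO2*]/KH = 37.3×10^-6 / 3.631×10^-2 = 1.03×10^-3 atm = 1030 μatm

pCO2 = 1030 μatm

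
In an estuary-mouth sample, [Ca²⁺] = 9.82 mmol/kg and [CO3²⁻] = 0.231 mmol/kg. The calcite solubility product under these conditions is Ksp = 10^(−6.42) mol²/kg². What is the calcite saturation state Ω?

Ω = 5.97

Ksp = 10^(−6.42) = 3.802×10^-7
Ω = [Ca²⁺][CO3²⁻]/Ksp = (9.82×10^-3)(0.231×10^-3) / 3.802×10^-7 = 5.97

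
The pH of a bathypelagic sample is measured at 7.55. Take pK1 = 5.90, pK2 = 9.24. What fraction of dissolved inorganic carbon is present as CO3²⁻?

α₂ = 1 / (1 + [H⁺]/K2 + [H⁺]²/(K1K2)) = 1 / (1 + 10^+1.69 + 10^+0.04)
   = 1 / (1 + 48.978 + 1.0965) = 1/51.074 = 0.01958

α₂ = 0.0196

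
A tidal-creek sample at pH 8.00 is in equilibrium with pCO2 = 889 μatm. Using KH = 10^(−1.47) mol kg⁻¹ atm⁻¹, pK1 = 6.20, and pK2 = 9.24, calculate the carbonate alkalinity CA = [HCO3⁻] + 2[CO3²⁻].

CA = 2.12 mmol/kg

[CO2*] = KH · pCO2 = 10^(−1.47) × 889×10^-6 = 3.012×10^-5 mol/kg
α₀ = 1/(1 + K1/[H⁺] + K1K2/[H⁺]²) = 1/(1 + 10^+1.80 + 10^+0.56) = 0.01477
DIC = [CO2*]/α₀ = 3.012×10^-5 / 0.01477 = 2.040 mmol/kg
CA = (α₁ + 2α₂)·DIC = (0.9316 + 2×0.05361) × 2.040 = 2.12 mmol/kg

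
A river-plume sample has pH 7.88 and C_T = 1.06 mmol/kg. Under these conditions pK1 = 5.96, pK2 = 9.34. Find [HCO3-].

[HCO3⁻] = 1.01 mmol/kg

α₁ = 1 / (1 + [H⁺]/K1 + K2/[H⁺]) = 1 / (1 + 10^-1.92 + 10^-1.46)
   = 1 / (1 + 0.012023 + 0.034674) = 1/1.0467 = 0.9554
[HCO3⁻] = α₁ × DIC = 0.9554 × 1.06 = 1.01 mmol/kg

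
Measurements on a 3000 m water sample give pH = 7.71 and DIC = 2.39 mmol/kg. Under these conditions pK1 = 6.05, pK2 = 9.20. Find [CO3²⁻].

[CO3²⁻] = 0.0734 mmol/kg

α₂ = 1 / (1 + [H⁺]/K2 + [H⁺]²/(K1K2)) = 1 / (1 + 10^+1.49 + 10^-0.17)
   = 1 / (1 + 30.903 + 0.67608) = 1/32.579 = 0.03069
[CO3²⁻] = α₂ × DIC = 0.03069 × 2.39 = 0.0734 mmol/kg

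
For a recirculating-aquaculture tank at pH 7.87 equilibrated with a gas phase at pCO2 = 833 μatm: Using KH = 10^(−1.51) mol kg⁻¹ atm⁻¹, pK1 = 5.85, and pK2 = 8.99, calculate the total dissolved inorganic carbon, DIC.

DIC = 2.93 mmol/kg

[CO2*] = KH · pCO2 = 10^(−1.51) × 833×10^-6 = 2.574×10^-5 mol/kg
α₀ = 1/(1 + K1/[H⁺] + K1K2/[H⁺]²) = 1/(1 + 10^+2.02 + 10^+0.90) = 0.008798
DIC = [CO2*]/α₀ = 2.574×10^-5 / 0.008798 = 2.93 mmol/kg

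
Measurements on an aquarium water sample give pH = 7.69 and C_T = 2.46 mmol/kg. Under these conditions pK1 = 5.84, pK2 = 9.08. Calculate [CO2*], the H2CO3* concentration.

[CO2*] = 0.0329 mmol/kg

α₀ = 1 / (1 + K1/[H⁺] + K1K2/[H⁺]²) = 1 / (1 + 10^+1.85 + 10^+0.46)
   = 1 / (1 + 70.795 + 2.8840) = 1/74.679 = 0.01339
[CO2*] = α₀ × DIC = 0.01339 × 2.46 = 0.0329 mmol/kg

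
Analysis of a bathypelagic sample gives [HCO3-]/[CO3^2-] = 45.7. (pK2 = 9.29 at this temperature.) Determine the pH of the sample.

From K2 = [H⁺][CO3^2-]/[HCO3-]:  pH = pK2 − log₁₀([HCO3-]/[CO3^2-])
log₁₀(45.7) = +1.660
pH = 9.29 − (+1.660) = 7.63

pH = 7.63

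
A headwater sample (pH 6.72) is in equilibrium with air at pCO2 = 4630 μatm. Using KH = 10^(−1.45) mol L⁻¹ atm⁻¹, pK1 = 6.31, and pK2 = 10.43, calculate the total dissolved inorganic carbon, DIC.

[CO2*] = KH · pCO2 = 10^(−1.45) × 4630×10^-6 = 1.643×10^-4 mol/L
α₀ = 1/(1 + K1/[H⁺] + K1K2/[H⁺]²) = 1/(1 + 10^+0.41 + 10^-3.30) = 0.2800
DIC = [CO2*]/α₀ = 1.643×10^-4 / 0.2800 = 0.587 mmol/L

DIC = 0.587 mmol/L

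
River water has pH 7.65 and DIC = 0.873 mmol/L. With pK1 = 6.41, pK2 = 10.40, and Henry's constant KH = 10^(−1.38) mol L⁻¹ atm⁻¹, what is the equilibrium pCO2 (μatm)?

pCO2 = 1140 μatm

α₀ = 1 / (1 + K1/[H⁺] + K1K2/[H⁺]²) = 1 / (1 + 10^+1.24 + 10^-1.51)
   = 1 / (1 + 17.378 + 0.030903) = 1/18.409 = 0.05432
[CO2*] = α₀ × DIC = 0.05432 × 0.873 = 0.04742 mmol/L
pCO2 = [CO2*]/KH = 4.742×10^-5 / 4.169×10^-2 = 1140 μatm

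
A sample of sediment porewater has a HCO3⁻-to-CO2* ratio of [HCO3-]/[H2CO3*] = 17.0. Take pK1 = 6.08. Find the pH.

pH = 7.31

From K1 = [H⁺][HCO3-]/[H2CO3*]:  pH = pK1 + log₁₀([HCO3-]/[H2CO3*])
log₁₀(17.0) = +1.230
pH = 6.08 + (+1.230) = 7.31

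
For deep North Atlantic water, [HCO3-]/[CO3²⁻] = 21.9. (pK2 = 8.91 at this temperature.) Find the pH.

pH = 7.57

From K2 = [H⁺][CO3²⁻]/[HCO3-]:  pH = pK2 − log₁₀([HCO3-]/[CO3²⁻])
log₁₀(21.9) = +1.340
pH = 8.91 − (+1.340) = 7.57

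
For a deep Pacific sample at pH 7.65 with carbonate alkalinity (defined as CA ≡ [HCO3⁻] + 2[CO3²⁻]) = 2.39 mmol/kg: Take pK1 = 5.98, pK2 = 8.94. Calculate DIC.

DIC = 2.33 mmol/kg

CA = [HCO3⁻] + 2[CO3²⁻] = (α₁ + 2α₂)·DIC
At pH 7.65: [H⁺]/K1 = 10^-1.67 = 0.021380, K2/[H⁺] = 10^-1.29 = 0.051286
α₁ = 1/(1 + 0.021380 + 0.051286) = 1/1.0727 = 0.9323; α₂ = α₁·K2/[H⁺] = 0.04781
α₁ + 2α₂ = 1.0279
DIC = CA / (α₁ + 2α₂) = 2.39 / 1.0279 = 2.33 mmol/kg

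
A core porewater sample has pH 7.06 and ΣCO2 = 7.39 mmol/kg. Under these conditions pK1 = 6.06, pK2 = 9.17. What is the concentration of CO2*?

α₀ = 1 / (1 + K1/[H⁺] + K1K2/[H⁺]²) = 1 / (1 + 10^+1.00 + 10^-1.11)
   = 1 / (1 + 10.000 + 0.077625) = 1/11.078 = 0.09027
[CO2*] = α₀ × DIC = 0.09027 × 7.39 = 0.667 mmol/kg

[CO2*] = 0.667 mmol/kg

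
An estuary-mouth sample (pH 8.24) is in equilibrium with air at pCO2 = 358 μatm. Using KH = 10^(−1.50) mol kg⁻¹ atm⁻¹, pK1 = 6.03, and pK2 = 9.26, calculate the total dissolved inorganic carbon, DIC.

[CO2*] = KH · pCO2 = 10^(−1.50) × 358×10^-6 = 1.132×10^-5 mol/kg
α₀ = 1/(1 + K1/[H⁺] + K1K2/[H⁺]²) = 1/(1 + 10^+2.21 + 10^+1.19) = 0.005597
DIC = [CO2*]/α₀ = 1.132×10^-5 / 0.005597 = 2.02 mmol/kg

DIC = 2.02 mmol/kg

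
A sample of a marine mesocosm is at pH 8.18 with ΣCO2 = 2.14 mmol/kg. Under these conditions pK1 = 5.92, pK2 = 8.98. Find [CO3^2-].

α₂ = 1 / (1 + [H⁺]/K2 + [H⁺]²/(K1K2)) = 1 / (1 + 10^+0.80 + 10^-1.46)
   = 1 / (1 + 6.3096 + 0.034674) = 1/7.3442 = 0.1362
[CO3²⁻] = α₂ × DIC = 0.1362 × 2.14 = 0.291 mmol/kg

[CO3²⁻] = 0.291 mmol/kg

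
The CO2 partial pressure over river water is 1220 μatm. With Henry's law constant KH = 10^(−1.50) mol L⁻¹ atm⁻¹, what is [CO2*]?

[CO2*] = 38.6 μmol/L

KH = 10^(−1.50) = 3.162×10^-2 mol L⁻¹ atm⁻¹
[CO2*] = KH · pCO2 = 3.162×10^-2 × 1220×10^-6 atm = 3.86×10^-5 mol/L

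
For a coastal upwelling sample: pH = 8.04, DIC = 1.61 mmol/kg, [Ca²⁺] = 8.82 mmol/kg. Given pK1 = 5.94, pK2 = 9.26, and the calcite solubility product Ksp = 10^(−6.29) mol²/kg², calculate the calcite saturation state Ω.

α₂ = 1 / (1 + [H⁺]/K2 + [H⁺]²/(K1K2)) = 1 / (1 + 10^+1.22 + 10^-0.88)
   = 1 / (1 + 16.596 + 0.13183) = 1/17.728 = 0.05641
[CO3²⁻] = α₂ × DIC = 0.05641 × 1.61 = 0.09082 mmol/kg
Ksp = 10^(−6.29) = 5.129×10^-7
Ω = [Ca²⁺][CO3²⁻]/Ksp = (8.82×10^-3)(9.082×10^-5) / 5.129×10^-7 = 1.56

Ω = 1.56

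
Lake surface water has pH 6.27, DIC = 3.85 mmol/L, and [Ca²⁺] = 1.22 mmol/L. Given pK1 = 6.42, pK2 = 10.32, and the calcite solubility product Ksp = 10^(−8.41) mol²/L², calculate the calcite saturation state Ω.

Ω = 0.0446

α₂ = 1 / (1 + [H⁺]/K2 + [H⁺]²/(K1K2)) = 1 / (1 + 10^+4.05 + 10^+4.20)
   = 1 / (1 + 1.1220×10^4 + 1.5849×10^4) = 1/2.7070×10^4 = 3.694×10^-5
[CO3²⁻] = α₂ × DIC = 3.694×10^-5 × 3.85 = 0.0001422 mmol/L = 0.1422 μmol/L
Ksp = 10^(−8.41) = 3.890×10^-9
Ω = [Ca²⁺][CO3²⁻]/Ksp = (1.22×10^-3)(1.422×10^-7) / 3.890×10^-9 = 0.0446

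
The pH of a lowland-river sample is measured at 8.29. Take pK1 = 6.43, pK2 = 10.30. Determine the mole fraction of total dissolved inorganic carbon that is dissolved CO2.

α₀ = 0.0135

α₀ = 1 / (1 + K1/[H⁺] + K1K2/[H⁺]²) = 1 / (1 + 10^+1.86 + 10^-0.15)
   = 1 / (1 + 72.444 + 0.70795) = 1/74.152 = 0.01349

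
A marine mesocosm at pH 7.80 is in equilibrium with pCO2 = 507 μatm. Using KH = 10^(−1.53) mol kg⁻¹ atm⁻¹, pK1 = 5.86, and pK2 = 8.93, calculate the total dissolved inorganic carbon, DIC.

DIC = 1.41 mmol/kg

[CO2*] = KH · pCO2 = 10^(−1.53) × 507×10^-6 = 1.496×10^-5 mol/kg
α₀ = 1/(1 + K1/[H⁺] + K1K2/[H⁺]²) = 1/(1 + 10^+1.94 + 10^+0.81) = 0.01058
DIC = [CO2*]/α₀ = 1.496×10^-5 / 0.01058 = 1.41 mmol/kg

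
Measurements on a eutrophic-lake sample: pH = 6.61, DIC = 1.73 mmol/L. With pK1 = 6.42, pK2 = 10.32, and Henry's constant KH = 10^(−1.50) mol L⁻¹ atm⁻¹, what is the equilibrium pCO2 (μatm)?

pCO2 = 2.15×10^4 μatm

α₀ = 1 / (1 + K1/[H⁺] + K1K2/[H⁺]²) = 1 / (1 + 10^+0.19 + 10^-3.52)
   = 1 / (1 + 1.5488 + 0.00030200) = 1/2.5491 = 0.3923
[CO2*] = α₀ × DIC = 0.3923 × 1.73 = 0.6787 mmol/L
pCO2 = [CO2*]/KH = 6.787×10^-4 / 3.162×10^-2 = 2.15×10^4 μatm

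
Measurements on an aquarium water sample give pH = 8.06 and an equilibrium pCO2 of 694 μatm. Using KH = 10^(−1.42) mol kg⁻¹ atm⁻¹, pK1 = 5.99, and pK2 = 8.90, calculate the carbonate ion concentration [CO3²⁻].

[CO3²⁻] = 0.448 mmol/kg

[CO2*] = KH · pCO2 = 10^(−1.42) × 694×10^-6 = 2.639×10^-5 mol/kg
α₀ = 1/(1 + K1/[H⁺] + K1K2/[H⁺]²) = 1/(1 + 10^+2.07 + 10^+1.23) = 0.007382
DIC = [CO2*]/α₀ = 2.639×10^-5 / 0.007382 = 3.574 mmol/kg
[CO3²⁻] = α₂·DIC; α₂ = 0.1254, so [CO3²⁻] = 0.1254 × 3.574 = 0.448 mmol/kg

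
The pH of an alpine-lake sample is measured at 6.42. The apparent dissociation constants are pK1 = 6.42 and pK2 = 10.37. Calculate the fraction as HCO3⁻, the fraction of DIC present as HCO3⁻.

α₁ = 0.500

α₁ = 1 / (1 + [H⁺]/K1 + K2/[H⁺]) = 1 / (1 + 10^+0.00 + 10^-3.95)
   = 1 / (1 + 1.0000 + 0.00011220) = 1/2.0001 = 0.5000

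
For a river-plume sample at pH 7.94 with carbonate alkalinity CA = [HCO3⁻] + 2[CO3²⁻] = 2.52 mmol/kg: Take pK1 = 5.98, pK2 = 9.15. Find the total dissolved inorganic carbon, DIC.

CA = [HCO3⁻] + 2[CO3²⁻] = (α₁ + 2α₂)·DIC
At pH 7.94: [H⁺]/K1 = 10^-1.96 = 0.010965, K2/[H⁺] = 10^-1.21 = 0.061660
α₁ = 1/(1 + 0.010965 + 0.061660) = 1/1.0726 = 0.9323; α₂ = α₁·K2/[H⁺] = 0.05748
α₁ + 2α₂ = 1.0473
DIC = CA / (α₁ + 2α₂) = 2.52 / 1.0473 = 2.41 mmol/kg

DIC = 2.41 mmol/kg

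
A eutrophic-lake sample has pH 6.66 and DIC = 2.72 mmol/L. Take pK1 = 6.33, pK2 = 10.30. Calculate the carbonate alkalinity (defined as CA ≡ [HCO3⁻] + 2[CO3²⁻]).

CA = [HCO3⁻] + 2[CO3²⁻] = (α₁ + 2α₂)·DIC
At pH 6.66: [H⁺]/K1 = 10^-0.33 = 0.46774, K2/[H⁺] = 10^-3.64 = 0.00022909
α₁ = 1/(1 + 0.46774 + 0.00022909) = 1/1.4680 = 0.6812; α₂ = α₁·K2/[H⁺] = 0.0001561
α₁ + 2α₂ = 0.6815
CA = 0.6815 × 2.72 = 1.85 mmol/L

CA = 1.85 mmol/L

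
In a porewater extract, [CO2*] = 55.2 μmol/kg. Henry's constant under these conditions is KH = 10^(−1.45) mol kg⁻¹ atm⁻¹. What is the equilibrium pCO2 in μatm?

KH = 10^(−1.45) = 3.548×10^-2 mol kg⁻¹ atm⁻¹
pCO2 = [CO2*]/KH = 55.2×10^-6 / 3.548×10^-2 = 1.56×10^-3 atm = 1560 μatm

pCO2 = 1560 μatm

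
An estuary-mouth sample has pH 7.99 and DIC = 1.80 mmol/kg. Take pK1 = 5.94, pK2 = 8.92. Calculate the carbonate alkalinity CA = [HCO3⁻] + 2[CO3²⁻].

CA = [HCO3⁻] + 2[CO3²⁻] = (α₁ + 2α₂)·DIC
At pH 7.99: [H⁺]/K1 = 10^-2.05 = 0.0089125, K2/[H⁺] = 10^-0.93 = 0.11749
α₁ = 1/(1 + 0.0089125 + 0.11749) = 1/1.1264 = 0.8878; α₂ = α₁·K2/[H⁺] = 0.1043
α₁ + 2α₂ = 1.0964
CA = 1.0964 × 1.80 = 1.97 mmol/kg

CA = 1.97 mmol/kg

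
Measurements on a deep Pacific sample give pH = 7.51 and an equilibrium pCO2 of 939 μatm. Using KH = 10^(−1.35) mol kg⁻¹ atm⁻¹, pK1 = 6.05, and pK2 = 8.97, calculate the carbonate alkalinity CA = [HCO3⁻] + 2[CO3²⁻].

[CO2*] = KH · pCO2 = 10^(−1.35) × 939×10^-6 = 4.194×10^-5 mol/kg
α₀ = 1/(1 + K1/[H⁺] + K1K2/[H⁺]²) = 1/(1 + 10^+1.46 + 10^-0.00) = 0.03243
DIC = [CO2*]/α₀ = 4.194×10^-5 / 0.03243 = 1.294 mmol/kg
CA = (α₁ + 2α₂)·DIC = (0.9351 + 2×0.03243) × 1.294 = 1.29 mmol/kg

CA = 1.29 mmol/kg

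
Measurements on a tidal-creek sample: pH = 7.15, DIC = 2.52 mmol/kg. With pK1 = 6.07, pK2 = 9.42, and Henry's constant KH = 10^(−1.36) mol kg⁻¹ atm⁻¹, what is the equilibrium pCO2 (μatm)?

pCO2 = 4410 μatm

α₀ = 1 / (1 + K1/[H⁺] + K1K2/[H⁺]²) = 1 / (1 + 10^+1.08 + 10^-1.19)
   = 1 / (1 + 12.023 + 0.064565) = 1/13.087 = 0.07641
[CO2*] = α₀ × DIC = 0.07641 × 2.52 = 0.1926 mmol/kg
pCO2 = [CO2*]/KH = 1.926×10^-4 / 4.365×10^-2 = 4410 μatm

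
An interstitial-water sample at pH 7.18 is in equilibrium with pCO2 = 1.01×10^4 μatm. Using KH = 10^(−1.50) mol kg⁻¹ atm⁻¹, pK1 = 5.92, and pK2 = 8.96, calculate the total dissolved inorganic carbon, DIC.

[CO2*] = KH · pCO2 = 10^(−1.50) × 1.01×10^4×10^-6 = 3.194×10^-4 mol/kg
α₀ = 1/(1 + K1/[H⁺] + K1K2/[H⁺]²) = 1/(1 + 10^+1.26 + 10^-0.52) = 0.05128
DIC = [CO2*]/α₀ = 3.194×10^-4 / 0.05128 = 6.23 mmol/kg

DIC = 6.23 mmol/kg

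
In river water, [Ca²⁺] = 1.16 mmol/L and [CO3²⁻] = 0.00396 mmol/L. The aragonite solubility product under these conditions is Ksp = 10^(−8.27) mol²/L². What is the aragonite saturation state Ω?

Ω = 0.855

Ksp = 10^(−8.27) = 5.370×10^-9
Ω = [Ca²⁺][CO3²⁻]/Ksp = (1.16×10^-3)(0.00396×10^-3) / 5.370×10^-9 = 0.855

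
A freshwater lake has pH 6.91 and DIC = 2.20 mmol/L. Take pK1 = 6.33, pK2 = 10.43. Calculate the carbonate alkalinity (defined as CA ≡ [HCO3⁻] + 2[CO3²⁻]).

CA = [HCO3⁻] + 2[CO3²⁻] = (α₁ + 2α₂)·DIC
At pH 6.91: [H⁺]/K1 = 10^-0.58 = 0.26303, K2/[H⁺] = 10^-3.52 = 0.00030200
α₁ = 1/(1 + 0.26303 + 0.00030200) = 1/1.2633 = 0.7916; α₂ = α₁·K2/[H⁺] = 0.0002390
α₁ + 2α₂ = 0.7920
CA = 0.7920 × 2.20 = 1.74 mmol/L

CA = 1.74 mmol/L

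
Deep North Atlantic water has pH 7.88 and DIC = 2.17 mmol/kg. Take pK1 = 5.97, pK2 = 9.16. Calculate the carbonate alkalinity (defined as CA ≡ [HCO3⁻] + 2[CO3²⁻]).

CA = 2.25 mmol/kg

CA = [HCO3⁻] + 2[CO3²⁻] = (α₁ + 2α₂)·DIC
At pH 7.88: [H⁺]/K1 = 10^-1.91 = 0.012303, K2/[H⁺] = 10^-1.28 = 0.052481
α₁ = 1/(1 + 0.012303 + 0.052481) = 1/1.0648 = 0.9392; α₂ = α₁·K2/[H⁺] = 0.04929
α₁ + 2α₂ = 1.0377
CA = 1.0377 × 2.17 = 2.25 mmol/kg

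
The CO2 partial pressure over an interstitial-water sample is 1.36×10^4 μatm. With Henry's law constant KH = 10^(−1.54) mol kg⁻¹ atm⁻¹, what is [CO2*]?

[CO2*] = 392 μmol/kg

KH = 10^(−1.54) = 2.884×10^-2 mol kg⁻¹ atm⁻¹
[CO2*] = KH · pCO2 = 2.884×10^-2 × 1.36×10^4×10^-6 atm = 3.92×10^-4 mol/kg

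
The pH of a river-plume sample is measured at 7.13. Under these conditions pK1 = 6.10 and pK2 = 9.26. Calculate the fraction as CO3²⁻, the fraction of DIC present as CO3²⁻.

α₂ = 0.00673

α₂ = 1 / (1 + [H⁺]/K2 + [H⁺]²/(K1K2)) = 1 / (1 + 10^+2.13 + 10^+1.10)
   = 1 / (1 + 134.90 + 12.589) = 1/148.49 = 0.006735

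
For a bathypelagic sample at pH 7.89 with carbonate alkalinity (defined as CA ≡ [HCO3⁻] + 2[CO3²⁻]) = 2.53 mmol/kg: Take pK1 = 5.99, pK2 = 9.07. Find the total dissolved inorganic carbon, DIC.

DIC = 2.41 mmol/kg

CA = [HCO3⁻] + 2[CO3²⁻] = (α₁ + 2α₂)·DIC
At pH 7.89: [H⁺]/K1 = 10^-1.90 = 0.012589, K2/[H⁺] = 10^-1.18 = 0.066069
α₁ = 1/(1 + 0.012589 + 0.066069) = 1/1.0787 = 0.9271; α₂ = α₁·K2/[H⁺] = 0.06125
α₁ + 2α₂ = 1.0496
DIC = CA / (α₁ + 2α₂) = 2.53 / 1.0496 = 2.41 mmol/kg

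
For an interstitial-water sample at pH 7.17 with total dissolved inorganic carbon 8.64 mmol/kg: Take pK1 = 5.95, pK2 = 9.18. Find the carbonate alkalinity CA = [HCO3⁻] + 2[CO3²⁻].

CA = 8.23 mmol/kg

CA = [HCO3⁻] + 2[CO3²⁻] = (α₁ + 2α₂)·DIC
At pH 7.17: [H⁺]/K1 = 10^-1.22 = 0.060256, K2/[H⁺] = 10^-2.01 = 0.0097724
α₁ = 1/(1 + 0.060256 + 0.0097724) = 1/1.0700 = 0.9346; α₂ = α₁·K2/[H⁺] = 0.009133
α₁ + 2α₂ = 0.9528
CA = 0.9528 × 8.64 = 8.23 mmol/kg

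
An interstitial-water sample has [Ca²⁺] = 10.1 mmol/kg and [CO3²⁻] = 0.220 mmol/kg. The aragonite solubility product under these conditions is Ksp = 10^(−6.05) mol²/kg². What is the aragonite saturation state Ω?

Ksp = 10^(−6.05) = 8.913×10^-7
Ω = [Ca²⁺][CO3²⁻]/Ksp = (10.1×10^-3)(0.220×10^-3) / 8.913×10^-7 = 2.49

Ω = 2.49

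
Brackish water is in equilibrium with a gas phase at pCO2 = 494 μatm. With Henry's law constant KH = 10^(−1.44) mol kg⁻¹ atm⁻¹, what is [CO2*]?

KH = 10^(−1.44) = 3.631×10^-2 mol kg⁻¹ atm⁻¹
[CO2*] = KH · pCO2 = 3.631×10^-2 × 494×10^-6 atm = 1.79×10^-5 mol/kg

[CO2*] = 17.9 μmol/kg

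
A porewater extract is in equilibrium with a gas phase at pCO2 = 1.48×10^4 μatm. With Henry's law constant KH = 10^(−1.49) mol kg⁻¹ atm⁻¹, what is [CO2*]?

[CO2*] = 479 μmol/kg

KH = 10^(−1.49) = 3.236×10^-2 mol kg⁻¹ atm⁻¹
[CO2*] = KH · pCO2 = 3.236×10^-2 × 1.48×10^4×10^-6 atm = 4.79×10^-4 mol/kg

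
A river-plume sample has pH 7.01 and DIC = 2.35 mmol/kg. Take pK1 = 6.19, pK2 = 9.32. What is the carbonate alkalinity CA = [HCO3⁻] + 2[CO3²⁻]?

CA = 2.05 mmol/kg

CA = [HCO3⁻] + 2[CO3²⁻] = (α₁ + 2α₂)·DIC
At pH 7.01: [H⁺]/K1 = 10^-0.82 = 0.15136, K2/[H⁺] = 10^-2.31 = 0.0048978
α₁ = 1/(1 + 0.15136 + 0.0048978) = 1/1.1563 = 0.8649; α₂ = α₁·K2/[H⁺] = 0.004236
α₁ + 2α₂ = 0.8733
CA = 0.8733 × 2.35 = 2.05 mmol/kg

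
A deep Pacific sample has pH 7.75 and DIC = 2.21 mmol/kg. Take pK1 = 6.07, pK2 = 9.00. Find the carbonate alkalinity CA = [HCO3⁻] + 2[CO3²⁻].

CA = [HCO3⁻] + 2[CO3²⁻] = (α₁ + 2α₂)·DIC
At pH 7.75: [H⁺]/K1 = 10^-1.68 = 0.020893, K2/[H⁺] = 10^-1.25 = 0.056234
α₁ = 1/(1 + 0.020893 + 0.056234) = 1/1.0771 = 0.9284; α₂ = α₁·K2/[H⁺] = 0.05221
α₁ + 2α₂ = 1.0328
CA = 1.0328 × 2.21 = 2.28 mmol/kg

CA = 2.28 mmol/kg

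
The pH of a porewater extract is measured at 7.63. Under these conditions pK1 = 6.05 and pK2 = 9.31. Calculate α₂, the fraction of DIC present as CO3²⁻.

α₂ = 0.0200

α₂ = 1 / (1 + [H⁺]/K2 + [H⁺]²/(K1K2)) = 1 / (1 + 10^+1.68 + 10^+0.10)
   = 1 / (1 + 47.863 + 1.2589) = 1/50.122 = 0.01995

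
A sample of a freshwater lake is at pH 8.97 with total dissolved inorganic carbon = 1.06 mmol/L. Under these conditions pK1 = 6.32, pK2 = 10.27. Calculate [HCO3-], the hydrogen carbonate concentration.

[HCO3⁻] = 1.01 mmol/L

α₁ = 1 / (1 + [H⁺]/K1 + K2/[H⁺]) = 1 / (1 + 10^-2.65 + 10^-1.30)
   = 1 / (1 + 0.0022387 + 0.050119) = 1/1.0524 = 0.9502
[HCO3⁻] = α₁ × DIC = 0.9502 × 1.06 = 1.01 mmol/L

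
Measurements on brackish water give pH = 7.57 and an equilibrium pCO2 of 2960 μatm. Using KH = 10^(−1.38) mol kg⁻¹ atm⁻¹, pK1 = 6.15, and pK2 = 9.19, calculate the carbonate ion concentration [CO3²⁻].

[CO3²⁻] = 0.0779 mmol/kg

[CO2*] = KH · pCO2 = 10^(−1.38) × 2960×10^-6 = 1.234×10^-4 mol/kg
α₀ = 1/(1 + K1/[H⁺] + K1K2/[H⁺]²) = 1/(1 + 10^+1.42 + 10^-0.20) = 0.03580
DIC = [CO2*]/α₀ = 1.234×10^-4 / 0.03580 = 3.447 mmol/kg
[CO3²⁻] = α₂·DIC; α₂ = 0.02259, so [CO3²⁻] = 0.02259 × 3.447 = 0.0779 mmol/kg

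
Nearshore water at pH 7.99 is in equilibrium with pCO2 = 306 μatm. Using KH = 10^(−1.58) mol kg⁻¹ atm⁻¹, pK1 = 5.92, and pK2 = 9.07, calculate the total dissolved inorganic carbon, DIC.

DIC = 1.03 mmol/kg

[CO2*] = KH · pCO2 = 10^(−1.58) × 306×10^-6 = 8.049×10^-6 mol/kg
α₀ = 1/(1 + K1/[H⁺] + K1K2/[H⁺]²) = 1/(1 + 10^+2.07 + 10^+0.99) = 0.007797
DIC = [CO2*]/α₀ = 8.049×10^-6 / 0.007797 = 1.03 mmol/kg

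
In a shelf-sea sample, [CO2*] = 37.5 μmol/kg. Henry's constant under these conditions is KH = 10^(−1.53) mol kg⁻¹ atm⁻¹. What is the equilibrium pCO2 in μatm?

pCO2 = 1270 μatm

KH = 10^(−1.53) = 2.951×10^-2 mol kg⁻¹ atm⁻¹
pCO2 = [CO2*]/KH = 37.5×10^-6 / 2.951×10^-2 = 1.27×10^-3 atm = 1270 μatm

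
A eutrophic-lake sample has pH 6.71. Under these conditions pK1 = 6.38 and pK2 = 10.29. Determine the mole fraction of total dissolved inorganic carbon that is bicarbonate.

α₁ = 1 / (1 + [H⁺]/K1 + K2/[H⁺]) = 1 / (1 + 10^-0.33 + 10^-3.58)
   = 1 / (1 + 0.46774 + 0.00026303) = 1/1.4680 = 0.6812

α₁ = 0.681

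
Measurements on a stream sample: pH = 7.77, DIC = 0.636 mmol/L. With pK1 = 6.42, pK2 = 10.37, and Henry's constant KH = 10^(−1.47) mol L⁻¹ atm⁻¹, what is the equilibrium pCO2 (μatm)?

α₀ = 1 / (1 + K1/[H⁺] + K1K2/[H⁺]²) = 1 / (1 + 10^+1.35 + 10^-1.25)
   = 1 / (1 + 22.387 + 0.056234) = 1/23.443 = 0.04266
[CO2*] = α₀ × DIC = 0.04266 × 0.636 = 0.02713 mmol/L
pCO2 = [CO2*]/KH = 2.713×10^-5 / 3.388×10^-2 = 801 μatm

pCO2 = 801 μatm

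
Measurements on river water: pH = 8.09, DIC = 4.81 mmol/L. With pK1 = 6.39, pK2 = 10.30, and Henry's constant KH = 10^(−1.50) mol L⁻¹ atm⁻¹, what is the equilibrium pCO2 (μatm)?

α₀ = 1 / (1 + K1/[H⁺] + K1K2/[H⁺]²) = 1 / (1 + 10^+1.70 + 10^-0.51)
   = 1 / (1 + 50.119 + 0.30903) = 1/51.428 = 0.01944
[CO2*] = α₀ × DIC = 0.01944 × 4.81 = 0.09353 mmol/L
pCO2 = [CO2*]/KH = 9.353×10^-5 / 3.162×10^-2 = 2960 μatm

pCO2 = 2960 μatm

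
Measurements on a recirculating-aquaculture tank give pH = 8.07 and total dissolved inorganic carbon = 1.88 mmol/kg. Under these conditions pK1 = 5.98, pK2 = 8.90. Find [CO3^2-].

α₂ = 1 / (1 + [H⁺]/K2 + [H⁺]²/(K1K2)) = 1 / (1 + 10^+0.83 + 10^-1.26)
   = 1 / (1 + 6.7608 + 0.054954) = 1/7.8158 = 0.1279
[CO3²⁻] = α₂ × DIC = 0.1279 × 1.88 = 0.241 mmol/kg

[CO3²⁻] = 0.241 mmol/kg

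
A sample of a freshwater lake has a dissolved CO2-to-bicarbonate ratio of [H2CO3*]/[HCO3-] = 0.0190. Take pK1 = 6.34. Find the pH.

From K1 = [H⁺][HCO3-]/[H2CO3*]:  pH = pK1 − log₁₀([H2CO3*]/[HCO3-])
log₁₀(0.0190) = -1.721
pH = 6.34 − (-1.721) = 8.06

pH = 8.06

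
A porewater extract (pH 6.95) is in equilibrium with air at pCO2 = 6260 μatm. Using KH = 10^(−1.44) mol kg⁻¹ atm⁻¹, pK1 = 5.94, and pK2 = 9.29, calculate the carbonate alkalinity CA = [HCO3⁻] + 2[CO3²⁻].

CA = 2.35 mmol/kg

[CO2*] = KH · pCO2 = 10^(−1.44) × 6260×10^-6 = 2.273×10^-4 mol/kg
α₀ = 1/(1 + K1/[H⁺] + K1K2/[H⁺]²) = 1/(1 + 10^+1.01 + 10^-1.33) = 0.08865
DIC = [CO2*]/α₀ = 2.273×10^-4 / 0.08865 = 2.564 mmol/kg
CA = (α₁ + 2α₂)·DIC = (0.9072 + 2×0.004147) × 2.564 = 2.35 mmol/kg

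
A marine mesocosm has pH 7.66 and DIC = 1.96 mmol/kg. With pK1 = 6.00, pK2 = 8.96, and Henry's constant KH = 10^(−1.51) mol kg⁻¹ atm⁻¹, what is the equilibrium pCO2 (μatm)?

α₀ = 1 / (1 + K1/[H⁺] + K1K2/[H⁺]²) = 1 / (1 + 10^+1.66 + 10^+0.36)
   = 1 / (1 + 45.709 + 2.2909) = 1/49.000 = 0.02041
[CO2*] = α₀ × DIC = 0.02041 × 1.96 = 0.04000 mmol/kg
pCO2 = [CO2*]/KH = 4.000×10^-5 / 3.090×10^-2 = 1290 μatm

pCO2 = 1290 μatm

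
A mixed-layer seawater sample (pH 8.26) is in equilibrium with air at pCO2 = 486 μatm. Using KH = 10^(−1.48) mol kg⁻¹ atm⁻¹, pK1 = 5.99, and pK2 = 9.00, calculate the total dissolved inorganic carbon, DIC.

[CO2*] = KH · pCO2 = 10^(−1.48) × 486×10^-6 = 1.609×10^-5 mol/kg
α₀ = 1/(1 + K1/[H⁺] + K1K2/[H⁺]²) = 1/(1 + 10^+2.27 + 10^+1.53) = 0.004523
DIC = [CO2*]/α₀ = 1.609×10^-5 / 0.004523 = 3.56 mmol/kg

DIC = 3.56 mmol/kg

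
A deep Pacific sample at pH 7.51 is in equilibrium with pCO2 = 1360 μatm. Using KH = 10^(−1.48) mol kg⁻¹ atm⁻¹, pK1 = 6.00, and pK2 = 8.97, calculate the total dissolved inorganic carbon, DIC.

DIC = 1.55 mmol/kg

[CO2*] = KH · pCO2 = 10^(−1.48) × 1360×10^-6 = 4.503×10^-5 mol/kg
α₀ = 1/(1 + K1/[H⁺] + K1K2/[H⁺]²) = 1/(1 + 10^+1.51 + 10^+0.05) = 0.02900
DIC = [CO2*]/α₀ = 4.503×10^-5 / 0.02900 = 1.55 mmol/kg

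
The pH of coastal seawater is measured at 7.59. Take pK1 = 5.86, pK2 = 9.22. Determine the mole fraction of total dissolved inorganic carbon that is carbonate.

α₂ = 0.0225

α₂ = 1 / (1 + [H⁺]/K2 + [H⁺]²/(K1K2)) = 1 / (1 + 10^+1.63 + 10^-0.10)
   = 1 / (1 + 42.658 + 0.79433) = 1/44.452 = 0.02250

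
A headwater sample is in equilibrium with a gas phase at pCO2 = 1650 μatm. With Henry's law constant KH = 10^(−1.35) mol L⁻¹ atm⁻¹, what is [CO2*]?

[CO2*] = 73.7 μmol/L

KH = 10^(−1.35) = 4.467×10^-2 mol L⁻¹ atm⁻¹
[CO2*] = KH · pCO2 = 4.467×10^-2 × 1650×10^-6 atm = 7.37×10^-5 mol/L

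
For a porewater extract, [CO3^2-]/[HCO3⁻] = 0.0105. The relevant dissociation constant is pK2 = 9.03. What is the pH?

pH = 7.05

From K2 = [H⁺][CO3^2-]/[HCO3⁻]:  pH = pK2 + log₁₀([CO3^2-]/[HCO3⁻])
log₁₀(0.0105) = -1.979
pH = 9.03 + (-1.979) = 7.05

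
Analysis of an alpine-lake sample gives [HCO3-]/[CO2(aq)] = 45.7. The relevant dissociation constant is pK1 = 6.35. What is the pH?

From K1 = [H⁺][HCO3-]/[CO2(aq)]:  pH = pK1 + log₁₀([HCO3-]/[CO2(aq)])
log₁₀(45.7) = +1.660
pH = 6.35 + (+1.660) = 8.01

pH = 8.01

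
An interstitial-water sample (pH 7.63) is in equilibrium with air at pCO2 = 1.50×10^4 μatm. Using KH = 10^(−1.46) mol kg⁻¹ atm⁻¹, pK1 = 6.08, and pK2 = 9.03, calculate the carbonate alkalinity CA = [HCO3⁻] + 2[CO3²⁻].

[CO2*] = KH · pCO2 = 10^(−1.46) × 1.50×10^4×10^-6 = 5.201×10^-4 mol/kg
α₀ = 1/(1 + K1/[H⁺] + K1K2/[H⁺]²) = 1/(1 + 10^+1.55 + 10^+0.15) = 0.02639
DIC = [CO2*]/α₀ = 5.201×10^-4 / 0.02639 = 19.71 mmol/kg
CA = (α₁ + 2α₂)·DIC = (0.9363 + 2×0.03728) × 19.71 = 19.9 mmol/kg

CA = 19.9 mmol/kg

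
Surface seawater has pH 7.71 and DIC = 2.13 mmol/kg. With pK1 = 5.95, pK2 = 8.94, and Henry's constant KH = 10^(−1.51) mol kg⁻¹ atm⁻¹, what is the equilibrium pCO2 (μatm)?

α₀ = 1 / (1 + K1/[H⁺] + K1K2/[H⁺]²) = 1 / (1 + 10^+1.76 + 10^+0.53)
   = 1 / (1 + 57.544 + 3.3884) = 1/61.932 = 0.01615
[CO2*] = α₀ × DIC = 0.01615 × 2.13 = 0.03439 mmol/kg
pCO2 = [CO2*]/KH = 3.439×10^-5 / 3.090×10^-2 = 1110 μatm

pCO2 = 1110 μatm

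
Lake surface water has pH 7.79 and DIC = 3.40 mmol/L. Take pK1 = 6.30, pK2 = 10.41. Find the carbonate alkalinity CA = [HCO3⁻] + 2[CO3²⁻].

CA = [HCO3⁻] + 2[CO3²⁻] = (α₁ + 2α₂)·DIC
At pH 7.79: [H⁺]/K1 = 10^-1.49 = 0.032359, K2/[H⁺] = 10^-2.62 = 0.0023988
α₁ = 1/(1 + 0.032359 + 0.0023988) = 1/1.0348 = 0.9664; α₂ = α₁·K2/[H⁺] = 0.002318
α₁ + 2α₂ = 0.9710
CA = 0.9710 × 3.40 = 3.30 mmol/L

CA = 3.30 mmol/L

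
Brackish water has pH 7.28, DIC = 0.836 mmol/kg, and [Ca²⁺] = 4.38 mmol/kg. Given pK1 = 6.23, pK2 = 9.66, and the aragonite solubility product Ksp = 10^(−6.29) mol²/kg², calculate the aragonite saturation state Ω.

α₂ = 1 / (1 + [H⁺]/K2 + [H⁺]²/(K1K2)) = 1 / (1 + 10^+2.38 + 10^+1.33)
   = 1 / (1 + 239.88 + 21.380) = 1/262.26 = 0.003813
[CO3²⁻] = α₂ × DIC = 0.003813 × 0.836 = 0.003188 mmol/kg = 3.188 μmol/kg
Ksp = 10^(−6.29) = 5.129×10^-7
Ω = [Ca²⁺][CO3²⁻]/Ksp = (4.38×10^-3)(3.188×10^-6) / 5.129×10^-7 = 0.0272

Ω = 0.0272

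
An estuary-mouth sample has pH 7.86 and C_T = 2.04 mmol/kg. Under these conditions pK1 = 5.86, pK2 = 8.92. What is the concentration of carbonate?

α₂ = 1 / (1 + [H⁺]/K2 + [H⁺]²/(K1K2)) = 1 / (1 + 10^+1.06 + 10^-0.94)
   = 1 / (1 + 11.482 + 0.11482) = 1/12.596 = 0.07939
[CO3²⁻] = α₂ × DIC = 0.07939 × 2.04 = 0.162 mmol/kg

[CO3²⁻] = 0.162 mmol/kg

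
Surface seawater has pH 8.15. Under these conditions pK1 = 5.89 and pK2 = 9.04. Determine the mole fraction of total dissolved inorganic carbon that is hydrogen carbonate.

α₁ = 0.882

α₁ = 1 / (1 + [H⁺]/K1 + K2/[H⁺]) = 1 / (1 + 10^-2.26 + 10^-0.89)
   = 1 / (1 + 0.0054954 + 0.12882) = 1/1.1343 = 0.8816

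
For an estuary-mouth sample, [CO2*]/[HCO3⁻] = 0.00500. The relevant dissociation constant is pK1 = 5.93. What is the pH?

pH = 8.23

From K1 = [H⁺][HCO3⁻]/[CO2*]:  pH = pK1 − log₁₀([CO2*]/[HCO3⁻])
log₁₀(0.00500) = -2.301
pH = 5.93 − (-2.301) = 8.23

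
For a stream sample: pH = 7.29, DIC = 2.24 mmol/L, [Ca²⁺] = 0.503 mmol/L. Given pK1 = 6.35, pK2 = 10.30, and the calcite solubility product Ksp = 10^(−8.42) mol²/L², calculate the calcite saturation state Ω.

Ω = 0.260

α₂ = 1 / (1 + [H⁺]/K2 + [H⁺]²/(K1K2)) = 1 / (1 + 10^+3.01 + 10^+2.07)
   = 1 / (1 + 1023.3 + 117.49) = 1/1141.8 = 0.0008758
[CO3²⁻] = α₂ × DIC = 0.0008758 × 2.24 = 0.001962 mmol/L = 1.962 μmol/L
Ksp = 10^(−8.42) = 3.802×10^-9
Ω = [Ca²⁺][CO3²⁻]/Ksp = (0.503×10^-3)(1.962×10^-6) / 3.802×10^-9 = 0.260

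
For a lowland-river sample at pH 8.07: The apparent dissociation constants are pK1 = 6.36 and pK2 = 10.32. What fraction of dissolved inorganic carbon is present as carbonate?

α₂ = 0.00549

α₂ = 1 / (1 + [H⁺]/K2 + [H⁺]²/(K1K2)) = 1 / (1 + 10^+2.25 + 10^+0.54)
   = 1 / (1 + 177.83 + 3.4674) = 1/182.30 = 0.005486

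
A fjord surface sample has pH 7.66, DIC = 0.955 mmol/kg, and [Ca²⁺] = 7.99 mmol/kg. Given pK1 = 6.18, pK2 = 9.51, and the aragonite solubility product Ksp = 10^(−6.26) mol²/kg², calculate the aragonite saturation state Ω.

α₂ = 1 / (1 + [H⁺]/K2 + [H⁺]²/(K1K2)) = 1 / (1 + 10^+1.85 + 10^+0.37)
   = 1 / (1 + 70.795 + 2.3442) = 1/74.139 = 0.01349
[CO3²⁻] = α₂ × DIC = 0.01349 × 0.955 = 0.01288 mmol/kg = 12.88 μmol/kg
Ksp = 10^(−6.26) = 5.495×10^-7
Ω = [Ca²⁺][CO3²⁻]/Ksp = (7.99×10^-3)(1.288×10^-5) / 5.495×10^-7 = 0.187

Ω = 0.187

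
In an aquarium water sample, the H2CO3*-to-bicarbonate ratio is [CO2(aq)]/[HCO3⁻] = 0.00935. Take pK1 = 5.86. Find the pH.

pH = 7.89

From K1 = [H⁺][HCO3⁻]/[CO2(aq)]:  pH = pK1 − log₁₀([CO2(aq)]/[HCO3⁻])
log₁₀(0.00935) = -2.029
pH = 5.86 − (-2.029) = 7.89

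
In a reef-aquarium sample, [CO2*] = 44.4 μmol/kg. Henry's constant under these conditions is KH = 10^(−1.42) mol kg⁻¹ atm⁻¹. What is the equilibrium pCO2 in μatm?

KH = 10^(−1.42) = 3.802×10^-2 mol kg⁻¹ atm⁻¹
pCO2 = [CO2*]/KH = 44.4×10^-6 / 3.802×10^-2 = 1.17×10^-3 atm = 1170 μatm

pCO2 = 1170 μatm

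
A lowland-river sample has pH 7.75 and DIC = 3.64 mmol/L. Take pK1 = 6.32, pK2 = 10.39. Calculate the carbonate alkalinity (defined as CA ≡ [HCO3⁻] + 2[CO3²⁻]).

CA = 3.52 mmol/L

CA = [HCO3⁻] + 2[CO3²⁻] = (α₁ + 2α₂)·DIC
At pH 7.75: [H⁺]/K1 = 10^-1.43 = 0.037154, K2/[H⁺] = 10^-2.64 = 0.0022909
α₁ = 1/(1 + 0.037154 + 0.0022909) = 1/1.0394 = 0.9621; α₂ = α₁·K2/[H⁺] = 0.002204
α₁ + 2α₂ = 0.9665
CA = 0.9665 × 3.64 = 3.52 mmol/L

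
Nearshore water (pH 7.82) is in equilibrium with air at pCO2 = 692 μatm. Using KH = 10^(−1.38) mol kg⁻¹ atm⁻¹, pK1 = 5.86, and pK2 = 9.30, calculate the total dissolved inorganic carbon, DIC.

[CO2*] = KH · pCO2 = 10^(−1.38) × 692×10^-6 = 2.885×10^-5 mol/kg
α₀ = 1/(1 + K1/[H⁺] + K1K2/[H⁺]²) = 1/(1 + 10^+1.96 + 10^+0.48) = 0.01050
DIC = [CO2*]/α₀ = 2.885×10^-5 / 0.01050 = 2.75 mmol/kg

DIC = 2.75 mmol/kg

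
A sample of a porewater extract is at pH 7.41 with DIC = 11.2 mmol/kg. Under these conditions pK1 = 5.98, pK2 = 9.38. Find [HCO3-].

α₁ = 1 / (1 + [H⁺]/K1 + K2/[H⁺]) = 1 / (1 + 10^-1.43 + 10^-1.97)
   = 1 / (1 + 0.037154 + 0.010715) = 1/1.0479 = 0.9543
[HCO3⁻] = α₁ × DIC = 0.9543 × 11.2 = 10.7 mmol/kg

[HCO3⁻] = 10.7 mmol/kg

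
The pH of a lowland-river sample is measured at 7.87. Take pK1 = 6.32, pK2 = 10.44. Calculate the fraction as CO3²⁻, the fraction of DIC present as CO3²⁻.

α₂ = 0.00261

α₂ = 1 / (1 + [H⁺]/K2 + [H⁺]²/(K1K2)) = 1 / (1 + 10^+2.57 + 10^+1.02)
   = 1 / (1 + 371.54 + 10.471) = 1/383.01 = 0.002611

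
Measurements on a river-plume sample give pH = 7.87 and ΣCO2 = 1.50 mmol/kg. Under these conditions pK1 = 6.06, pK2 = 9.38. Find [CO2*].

α₀ = 1 / (1 + K1/[H⁺] + K1K2/[H⁺]²) = 1 / (1 + 10^+1.81 + 10^+0.30)
   = 1 / (1 + 64.565 + 1.9953) = 1/67.561 = 0.01480
[CO2*] = α₀ × DIC = 0.01480 × 1.50 = 0.0222 mmol/kg

[CO2*] = 0.0222 mmol/kg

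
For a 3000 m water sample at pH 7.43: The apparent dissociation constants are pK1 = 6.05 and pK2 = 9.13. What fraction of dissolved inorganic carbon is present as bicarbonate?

α₁ = 0.942

α₁ = 1 / (1 + [H⁺]/K1 + K2/[H⁺]) = 1 / (1 + 10^-1.38 + 10^-1.70)
   = 1 / (1 + 0.041687 + 0.019953) = 1/1.0616 = 0.9419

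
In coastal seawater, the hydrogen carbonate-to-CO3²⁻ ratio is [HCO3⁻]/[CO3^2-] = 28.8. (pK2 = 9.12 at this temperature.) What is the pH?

pH = 7.66

From K2 = [H⁺][CO3^2-]/[HCO3⁻]:  pH = pK2 − log₁₀([HCO3⁻]/[CO3^2-])
log₁₀(28.8) = +1.459
pH = 9.12 − (+1.459) = 7.66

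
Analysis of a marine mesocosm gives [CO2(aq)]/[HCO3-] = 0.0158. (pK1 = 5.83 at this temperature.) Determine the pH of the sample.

From K1 = [H⁺][HCO3-]/[CO2(aq)]:  pH = pK1 − log₁₀([CO2(aq)]/[HCO3-])
log₁₀(0.0158) = -1.801
pH = 5.83 − (-1.801) = 7.63

pH = 7.63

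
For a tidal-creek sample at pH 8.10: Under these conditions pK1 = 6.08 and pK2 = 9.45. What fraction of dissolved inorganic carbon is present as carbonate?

α₂ = 0.0424

α₂ = 1 / (1 + [H⁺]/K2 + [H⁺]²/(K1K2)) = 1 / (1 + 10^+1.35 + 10^-0.67)
   = 1 / (1 + 22.387 + 0.21380) = 1/23.601 = 0.04237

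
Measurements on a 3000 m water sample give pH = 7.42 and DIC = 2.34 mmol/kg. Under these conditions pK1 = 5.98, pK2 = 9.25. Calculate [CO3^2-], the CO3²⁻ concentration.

[CO3²⁻] = 0.0329 mmol/kg

α₂ = 1 / (1 + [H⁺]/K2 + [H⁺]²/(K1K2)) = 1 / (1 + 10^+1.83 + 10^+0.39)
   = 1 / (1 + 67.608 + 2.4547) = 1/71.063 = 0.01407
[CO3²⁻] = α₂ × DIC = 0.01407 × 2.34 = 0.0329 mmol/kg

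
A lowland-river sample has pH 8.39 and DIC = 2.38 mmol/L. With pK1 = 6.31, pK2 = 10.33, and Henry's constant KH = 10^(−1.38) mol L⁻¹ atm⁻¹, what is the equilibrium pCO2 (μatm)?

α₀ = 1 / (1 + K1/[H⁺] + K1K2/[H⁺]²) = 1 / (1 + 10^+2.08 + 10^+0.14)
   = 1 / (1 + 120.23 + 1.3804) = 1/122.61 = 0.008156
[CO2*] = α₀ × DIC = 0.008156 × 2.38 = 0.01941 mmol/L = 19.41 μmol/L
pCO2 = [CO2*]/KH = 1.941×10^-5 / 4.169×10^-2 = 466 μatm

pCO2 = 466 μatm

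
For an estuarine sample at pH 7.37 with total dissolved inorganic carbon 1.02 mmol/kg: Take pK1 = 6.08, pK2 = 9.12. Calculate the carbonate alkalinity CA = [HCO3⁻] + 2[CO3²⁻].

CA = 0.988 mmol/kg

CA = [HCO3⁻] + 2[CO3²⁻] = (α₁ + 2α₂)·DIC
At pH 7.37: [H⁺]/K1 = 10^-1.29 = 0.051286, K2/[H⁺] = 10^-1.75 = 0.017783
α₁ = 1/(1 + 0.051286 + 0.017783) = 1/1.0691 = 0.9354; α₂ = α₁·K2/[H⁺] = 0.01663
α₁ + 2α₂ = 0.9687
CA = 0.9687 × 1.02 = 0.988 mmol/kg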